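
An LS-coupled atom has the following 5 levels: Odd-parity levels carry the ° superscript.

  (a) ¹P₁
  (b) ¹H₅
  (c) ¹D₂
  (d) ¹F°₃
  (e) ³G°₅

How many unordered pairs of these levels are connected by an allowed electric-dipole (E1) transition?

(a)–(b): forbidden (parity, ΔL, ΔJ).
(a)–(c): forbidden (parity).
(a)–(d): forbidden (ΔL, ΔJ).
(a)–(e): forbidden (ΔS, ΔL, ΔJ).
(b)–(c): forbidden (parity, ΔL, ΔJ).
(b)–(d): forbidden (ΔL, ΔJ).
(b)–(e): forbidden (ΔS).
(c)–(d): allowed.
(c)–(e): forbidden (ΔS, ΔL, ΔJ).
(d)–(e): forbidden (parity, ΔS, ΔJ).
Allowed pairs: 1 of 10.

1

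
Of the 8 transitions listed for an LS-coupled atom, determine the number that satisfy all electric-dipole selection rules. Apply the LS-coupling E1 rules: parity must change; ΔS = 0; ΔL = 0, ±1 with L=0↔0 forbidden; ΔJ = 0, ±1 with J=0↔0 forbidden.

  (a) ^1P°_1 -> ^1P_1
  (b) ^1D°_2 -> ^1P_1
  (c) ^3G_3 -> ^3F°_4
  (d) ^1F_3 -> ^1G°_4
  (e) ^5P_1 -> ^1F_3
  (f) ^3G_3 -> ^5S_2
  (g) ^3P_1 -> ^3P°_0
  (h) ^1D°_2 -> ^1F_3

6

(a) allowed
(b) allowed
(c) allowed
(d) allowed
(e) forbidden (parity, ΔS, ΔL, ΔJ fail)
(f) forbidden (parity, ΔS, ΔL fail)
(g) allowed
(h) allowed
Total allowed: 6 of 8.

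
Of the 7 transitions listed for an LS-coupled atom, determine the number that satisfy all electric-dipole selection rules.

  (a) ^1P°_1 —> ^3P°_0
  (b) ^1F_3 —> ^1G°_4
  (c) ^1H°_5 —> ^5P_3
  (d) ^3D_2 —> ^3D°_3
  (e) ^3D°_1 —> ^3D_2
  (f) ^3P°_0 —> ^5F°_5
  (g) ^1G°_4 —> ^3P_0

(a) forbidden (parity, ΔS fail)
(b) allowed
(c) forbidden (ΔS, ΔL, ΔJ fail)
(d) allowed
(e) allowed
(f) forbidden (parity, ΔS, ΔL, ΔJ fail)
(g) forbidden (ΔS, ΔL, ΔJ fail)
Total allowed: 3 of 7.

3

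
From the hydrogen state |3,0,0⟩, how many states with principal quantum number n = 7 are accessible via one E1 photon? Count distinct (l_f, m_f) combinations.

E1 requires Δl = ±1, so l_f ∈ {-1, 1}; with 0 ≤ l_f ≤ n_f−1 = 6, the allowed l_f values are {1}.
For l_f = 1: m_f ∈ {m_i−1, m_i, m_i+1} ∩ [−1, 1] = {-1, 0, 1} → 3 states.
Total: 3.

3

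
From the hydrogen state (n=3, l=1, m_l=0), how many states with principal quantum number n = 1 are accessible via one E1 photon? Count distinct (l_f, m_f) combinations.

E1 requires Δl = ±1, so l_f ∈ {0, 2}; with 0 ≤ l_f ≤ n_f−1 = 0, the allowed l_f values are {0}.
For l_f = 0: m_f ∈ {m_i−1, m_i, m_i+1} ∩ [−0, 0] = {0} → 1 state.
Total: 1.

1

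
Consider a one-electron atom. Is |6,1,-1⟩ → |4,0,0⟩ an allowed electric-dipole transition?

l: 1 → 0 (Δl = -1). Δl = ±1 ok.
Δm_l = 0 − (-1) = +1. E1 requires Δm_l = 0, ±1: ok.
All E1 selection rules are satisfied.

allowed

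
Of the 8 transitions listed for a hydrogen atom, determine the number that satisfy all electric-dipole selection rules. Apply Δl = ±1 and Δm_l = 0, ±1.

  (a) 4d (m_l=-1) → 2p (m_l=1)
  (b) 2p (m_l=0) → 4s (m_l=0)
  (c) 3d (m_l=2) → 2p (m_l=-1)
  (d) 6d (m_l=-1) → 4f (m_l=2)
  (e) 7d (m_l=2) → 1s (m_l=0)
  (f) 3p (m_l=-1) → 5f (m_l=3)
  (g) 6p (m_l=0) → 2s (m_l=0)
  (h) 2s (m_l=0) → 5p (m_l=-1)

(a) forbidden — Δm_l = +2 (E1 requires Δm_l = 0, ±1)
(b) allowed
(c) forbidden — Δm_l = -3 (E1 requires Δm_l = 0, ±1)
(d) forbidden — Δm_l = +3 (E1 requires Δm_l = 0, ±1)
(e) forbidden — Δl = -2 (E1 requires Δl = ±1); Δm_l = -2 (E1 requires Δm_l = 0, ±1)
(f) forbidden — Δl = +2 (E1 requires Δl = ±1); Δm_l = +4 (E1 requires Δm_l = 0, ±1)
(g) allowed
(h) allowed
Total allowed: 3 of 8.

3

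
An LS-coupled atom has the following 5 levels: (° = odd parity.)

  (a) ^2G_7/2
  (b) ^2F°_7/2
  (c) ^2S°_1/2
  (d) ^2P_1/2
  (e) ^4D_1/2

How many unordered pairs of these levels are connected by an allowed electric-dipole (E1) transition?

2

(a)–(b): allowed.
(a)–(c): forbidden (ΔL, ΔJ).
(a)–(d): forbidden (parity, ΔL, ΔJ).
(a)–(e): forbidden (parity, ΔS, ΔL, ΔJ).
(b)–(c): forbidden (parity, ΔL, ΔJ).
(b)–(d): forbidden (ΔL, ΔJ).
(b)–(e): forbidden (ΔS, ΔJ).
(c)–(d): allowed.
(c)–(e): forbidden (ΔS, ΔL).
(d)–(e): forbidden (parity, ΔS).
Allowed pairs: 2 of 10.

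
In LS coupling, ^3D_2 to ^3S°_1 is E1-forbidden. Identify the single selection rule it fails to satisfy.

the ΔL = 0, ±1 rule

Parity must change: even → odd — ✓.
ΔS = 0: S: 1 → 1 — ✓.
ΔL = 0, ±1 (not L=0↔0): L: 2 → 0, ΔL = -2 — ✗.
ΔJ = 0, ±1 (not J=0↔0): J: 2 → 1, ΔJ = -1 — ✓.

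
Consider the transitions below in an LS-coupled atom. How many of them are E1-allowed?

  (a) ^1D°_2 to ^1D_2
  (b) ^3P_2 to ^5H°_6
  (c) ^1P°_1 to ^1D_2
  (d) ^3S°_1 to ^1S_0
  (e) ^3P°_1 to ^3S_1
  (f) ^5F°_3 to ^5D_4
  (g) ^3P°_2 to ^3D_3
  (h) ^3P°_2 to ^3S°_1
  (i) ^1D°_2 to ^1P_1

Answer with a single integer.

6

(a) allowed
(b) forbidden (ΔS, ΔL, ΔJ fail)
(c) allowed
(d) forbidden (ΔS, ΔL fail)
(e) allowed
(f) allowed
(g) allowed
(h) forbidden (parity fails)
(i) allowed
Total allowed: 6 of 9.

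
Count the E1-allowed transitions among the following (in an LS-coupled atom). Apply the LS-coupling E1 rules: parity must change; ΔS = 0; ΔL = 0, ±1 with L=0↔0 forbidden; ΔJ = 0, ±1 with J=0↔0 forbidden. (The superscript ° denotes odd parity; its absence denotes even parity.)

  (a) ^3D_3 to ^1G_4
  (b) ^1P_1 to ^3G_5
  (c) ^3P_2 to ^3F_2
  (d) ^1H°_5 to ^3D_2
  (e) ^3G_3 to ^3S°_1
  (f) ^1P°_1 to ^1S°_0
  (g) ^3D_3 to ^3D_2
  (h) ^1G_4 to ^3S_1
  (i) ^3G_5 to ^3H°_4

(a) forbidden (parity, ΔS, ΔL fail)
(b) forbidden (parity, ΔS, ΔL, ΔJ fail)
(c) forbidden (parity, ΔL fail)
(d) forbidden (ΔS, ΔL, ΔJ fail)
(e) forbidden (ΔL, ΔJ fail)
(f) forbidden (parity fails)
(g) forbidden (parity fails)
(h) forbidden (parity, ΔS, ΔL, ΔJ fail)
(i) allowed
Total allowed: 1 of 9.

1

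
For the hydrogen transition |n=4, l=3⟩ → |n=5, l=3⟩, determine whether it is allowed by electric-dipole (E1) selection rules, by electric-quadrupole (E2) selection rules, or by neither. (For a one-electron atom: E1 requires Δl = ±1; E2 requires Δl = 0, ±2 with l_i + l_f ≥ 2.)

Δl = 3 − 3 = +0; l_i + l_f = 6.
E1 (Δl = ±1): not satisfied.
E2 (Δl = 0,±2, l_i+l_f ≥ 2): satisfied.

E2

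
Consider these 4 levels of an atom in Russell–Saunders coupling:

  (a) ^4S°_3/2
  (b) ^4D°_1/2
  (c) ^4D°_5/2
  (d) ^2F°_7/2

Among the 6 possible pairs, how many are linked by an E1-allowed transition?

(a)–(b): forbidden (parity, ΔL).
(a)–(c): forbidden (parity, ΔL).
(a)–(d): forbidden (parity, ΔS, ΔL, ΔJ).
(b)–(c): forbidden (parity, ΔJ).
(b)–(d): forbidden (parity, ΔS, ΔJ).
(c)–(d): forbidden (parity, ΔS).
Allowed pairs: 0 of 6.

0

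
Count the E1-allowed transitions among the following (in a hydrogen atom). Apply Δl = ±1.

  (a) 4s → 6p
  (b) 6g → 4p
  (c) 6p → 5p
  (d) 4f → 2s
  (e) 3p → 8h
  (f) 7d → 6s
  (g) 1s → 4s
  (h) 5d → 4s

(a) allowed
(b) forbidden — Δl = -3 (E1 requires Δl = ±1)
(c) forbidden — Δl = +0 (E1 requires Δl = ±1)
(d) forbidden — Δl = -3 (E1 requires Δl = ±1)
(e) forbidden — Δl = +4 (E1 requires Δl = ±1)
(f) forbidden — Δl = -2 (E1 requires Δl = ±1)
(g) forbidden — Δl = +0 (E1 requires Δl = ±1)
(h) forbidden — Δl = -2 (E1 requires Δl = ±1)
Total allowed: 1 of 8.

1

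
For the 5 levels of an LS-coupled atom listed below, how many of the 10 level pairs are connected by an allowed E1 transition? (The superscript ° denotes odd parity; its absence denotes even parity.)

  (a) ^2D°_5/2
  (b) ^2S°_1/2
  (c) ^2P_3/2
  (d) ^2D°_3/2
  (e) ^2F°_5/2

3

(a)–(b): forbidden (parity, ΔL, ΔJ).
(a)–(c): allowed.
(a)–(d): forbidden (parity).
(a)–(e): forbidden (parity).
(b)–(c): allowed.
(b)–(d): forbidden (parity, ΔL).
(b)–(e): forbidden (parity, ΔL, ΔJ).
(c)–(d): allowed.
(c)–(e): forbidden (ΔL).
(d)–(e): forbidden (parity).
Allowed pairs: 3 of 10.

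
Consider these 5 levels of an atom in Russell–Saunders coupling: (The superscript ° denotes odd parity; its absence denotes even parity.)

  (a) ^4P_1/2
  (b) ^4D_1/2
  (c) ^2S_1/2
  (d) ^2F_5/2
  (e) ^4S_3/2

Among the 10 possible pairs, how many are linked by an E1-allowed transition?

0

(a)–(b): forbidden (parity).
(a)–(c): forbidden (parity, ΔS).
(a)–(d): forbidden (parity, ΔS, ΔL, ΔJ).
(a)–(e): forbidden (parity).
(b)–(c): forbidden (parity, ΔS, ΔL).
(b)–(d): forbidden (parity, ΔS, ΔJ).
(b)–(e): forbidden (parity, ΔL).
(c)–(d): forbidden (parity, ΔL, ΔJ).
(c)–(e): forbidden (parity, ΔS, ΔL).
(d)–(e): forbidden (parity, ΔS, ΔL).
Allowed pairs: 0 of 10.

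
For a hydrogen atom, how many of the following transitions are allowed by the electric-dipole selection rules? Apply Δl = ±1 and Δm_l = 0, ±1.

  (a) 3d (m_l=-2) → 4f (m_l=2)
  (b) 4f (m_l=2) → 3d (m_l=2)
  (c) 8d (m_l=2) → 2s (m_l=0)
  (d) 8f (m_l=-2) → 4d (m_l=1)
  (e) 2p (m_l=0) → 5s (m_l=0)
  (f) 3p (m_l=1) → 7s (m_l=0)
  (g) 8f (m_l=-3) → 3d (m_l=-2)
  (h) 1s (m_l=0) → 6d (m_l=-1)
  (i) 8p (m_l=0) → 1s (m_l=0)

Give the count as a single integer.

5

(a) forbidden — Δm_l = +4 (E1 requires Δm_l = 0, ±1)
(b) allowed
(c) forbidden — Δl = -2 (E1 requires Δl = ±1); Δm_l = -2 (E1 requires Δm_l = 0, ±1)
(d) forbidden — Δm_l = +3 (E1 requires Δm_l = 0, ±1)
(e) allowed
(f) allowed
(g) allowed
(h) forbidden — Δl = +2 (E1 requires Δl = ±1)
(i) allowed
Total allowed: 5 of 9.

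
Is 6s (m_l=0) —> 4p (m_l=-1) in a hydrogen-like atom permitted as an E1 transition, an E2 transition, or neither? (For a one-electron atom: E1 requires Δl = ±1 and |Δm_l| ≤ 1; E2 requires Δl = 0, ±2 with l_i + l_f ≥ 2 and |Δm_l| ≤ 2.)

E1

Δl = 1 − 0 = +1; l_i + l_f = 1.
Δm_l = -1.
E1 (Δl = ±1, |Δm_l| ≤ 1): satisfied.
E2 (Δl = 0,±2, l_i+l_f ≥ 2, |Δm_l| ≤ 2): not satisfied.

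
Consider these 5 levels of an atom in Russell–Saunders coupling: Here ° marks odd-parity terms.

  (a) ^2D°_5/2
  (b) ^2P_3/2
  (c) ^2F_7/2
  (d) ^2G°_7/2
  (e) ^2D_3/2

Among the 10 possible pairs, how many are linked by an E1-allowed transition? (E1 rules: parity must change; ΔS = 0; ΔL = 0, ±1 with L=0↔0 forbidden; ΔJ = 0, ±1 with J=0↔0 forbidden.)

(a)–(b): allowed.
(a)–(c): allowed.
(a)–(d): forbidden (parity, ΔL).
(a)–(e): allowed.
(b)–(c): forbidden (parity, ΔL, ΔJ).
(b)–(d): forbidden (ΔL, ΔJ).
(b)–(e): forbidden (parity).
(c)–(d): allowed.
(c)–(e): forbidden (parity, ΔJ).
(d)–(e): forbidden (ΔL, ΔJ).
Allowed pairs: 4 of 10.

4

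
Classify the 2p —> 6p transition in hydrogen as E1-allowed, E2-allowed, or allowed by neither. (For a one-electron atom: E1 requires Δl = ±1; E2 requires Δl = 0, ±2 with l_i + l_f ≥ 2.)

E2

Δl = 1 − 1 = +0; l_i + l_f = 2.
E1 (Δl = ±1): not satisfied.
E2 (Δl = 0,±2, l_i+l_f ≥ 2): satisfied.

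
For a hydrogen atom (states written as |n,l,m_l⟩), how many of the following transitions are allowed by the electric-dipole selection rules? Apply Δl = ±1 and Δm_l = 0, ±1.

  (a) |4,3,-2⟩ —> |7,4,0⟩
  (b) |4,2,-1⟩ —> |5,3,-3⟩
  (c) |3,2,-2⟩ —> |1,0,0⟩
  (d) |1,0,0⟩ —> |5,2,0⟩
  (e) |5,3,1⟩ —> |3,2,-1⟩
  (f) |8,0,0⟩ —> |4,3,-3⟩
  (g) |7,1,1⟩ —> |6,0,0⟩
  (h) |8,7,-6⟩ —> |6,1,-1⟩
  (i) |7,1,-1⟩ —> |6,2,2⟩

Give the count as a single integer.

1

(a) forbidden — Δm_l = +2 (E1 requires Δm_l = 0, ±1)
(b) forbidden — Δm_l = -2 (E1 requires Δm_l = 0, ±1)
(c) forbidden — Δl = -2 (E1 requires Δl = ±1); Δm_l = +2 (E1 requires Δm_l = 0, ±1)
(d) forbidden — Δl = +2 (E1 requires Δl = ±1)
(e) forbidden — Δm_l = -2 (E1 requires Δm_l = 0, ±1)
(f) forbidden — Δl = +3 (E1 requires Δl = ±1); Δm_l = -3 (E1 requires Δm_l = 0, ±1)
(g) allowed
(h) forbidden — Δl = -6 (E1 requires Δl = ±1); Δm_l = +5 (E1 requires Δm_l = 0, ±1)
(i) forbidden — Δm_l = +3 (E1 requires Δm_l = 0, ±1)
Total allowed: 1 of 9.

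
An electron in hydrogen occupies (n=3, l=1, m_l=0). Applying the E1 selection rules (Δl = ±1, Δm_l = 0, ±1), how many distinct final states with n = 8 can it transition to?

E1 requires Δl = ±1, so l_f ∈ {0, 2}; with 0 ≤ l_f ≤ n_f−1 = 7, the allowed l_f values are {0, 2}.
For l_f = 0: m_f ∈ {m_i−1, m_i, m_i+1} ∩ [−0, 0] = {0} → 1 state.
For l_f = 2: m_f ∈ {m_i−1, m_i, m_i+1} ∩ [−2, 2] = {-1, 0, 1} → 3 states.
Total: 4.

4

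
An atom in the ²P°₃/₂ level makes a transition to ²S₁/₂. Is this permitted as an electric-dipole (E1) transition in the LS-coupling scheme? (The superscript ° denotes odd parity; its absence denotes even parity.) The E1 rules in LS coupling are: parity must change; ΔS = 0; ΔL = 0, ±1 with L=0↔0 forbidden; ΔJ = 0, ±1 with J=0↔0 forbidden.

Initial level: S=1/2, L=1, J=3/2, parity odd. Final level: S=1/2, L=0, J=1/2, parity even.
ΔJ = 0, ±1 (not J=0↔0): J: 3/2 → 1/2, ΔJ = -1 — ok.
ΔS = 0: S: 1/2 → 1/2 — ok.
Parity must change: odd → even — ok.
ΔL = 0, ±1 (not L=0↔0): L: 1 → 0, ΔL = -1 — ok.
All four E1 rules are satisfied.

allowed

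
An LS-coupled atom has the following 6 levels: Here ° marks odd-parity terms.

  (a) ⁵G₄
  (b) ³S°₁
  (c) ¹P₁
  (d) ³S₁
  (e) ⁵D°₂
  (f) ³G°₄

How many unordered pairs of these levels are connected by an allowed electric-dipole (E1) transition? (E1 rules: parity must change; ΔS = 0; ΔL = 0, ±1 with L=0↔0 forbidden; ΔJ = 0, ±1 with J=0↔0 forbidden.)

0

(a)–(b): forbidden (ΔS, ΔL, ΔJ).
(a)–(c): forbidden (parity, ΔS, ΔL, ΔJ).
(a)–(d): forbidden (parity, ΔS, ΔL, ΔJ).
(a)–(e): forbidden (ΔL, ΔJ).
(a)–(f): forbidden (ΔS).
(b)–(c): forbidden (ΔS).
(b)–(d): forbidden (ΔL).
(b)–(e): forbidden (parity, ΔS, ΔL).
(b)–(f): forbidden (parity, ΔL, ΔJ).
(c)–(d): forbidden (parity, ΔS).
(c)–(e): forbidden (ΔS).
(c)–(f): forbidden (ΔS, ΔL, ΔJ).
(d)–(e): forbidden (ΔS, ΔL).
(d)–(f): forbidden (ΔL, ΔJ).
(e)–(f): forbidden (parity, ΔS, ΔL, ΔJ).
Allowed pairs: 0 of 15.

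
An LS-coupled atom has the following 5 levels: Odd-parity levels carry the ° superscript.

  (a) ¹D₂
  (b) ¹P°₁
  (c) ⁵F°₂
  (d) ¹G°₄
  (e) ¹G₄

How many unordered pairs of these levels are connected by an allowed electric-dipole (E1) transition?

2

(a)–(b): allowed.
(a)–(c): forbidden (ΔS).
(a)–(d): forbidden (ΔL, ΔJ).
(a)–(e): forbidden (parity, ΔL, ΔJ).
(b)–(c): forbidden (parity, ΔS, ΔL).
(b)–(d): forbidden (parity, ΔL, ΔJ).
(b)–(e): forbidden (ΔL, ΔJ).
(c)–(d): forbidden (parity, ΔS, ΔJ).
(c)–(e): forbidden (ΔS, ΔJ).
(d)–(e): allowed.
Allowed pairs: 2 of 10.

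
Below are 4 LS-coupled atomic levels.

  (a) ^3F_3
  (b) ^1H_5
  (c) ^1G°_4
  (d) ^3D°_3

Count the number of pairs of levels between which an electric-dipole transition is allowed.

(a)–(b): forbidden (parity, ΔS, ΔL, ΔJ).
(a)–(c): forbidden (ΔS).
(a)–(d): allowed.
(b)–(c): allowed.
(b)–(d): forbidden (ΔS, ΔL, ΔJ).
(c)–(d): forbidden (parity, ΔS, ΔL).
Allowed pairs: 2 of 6.

2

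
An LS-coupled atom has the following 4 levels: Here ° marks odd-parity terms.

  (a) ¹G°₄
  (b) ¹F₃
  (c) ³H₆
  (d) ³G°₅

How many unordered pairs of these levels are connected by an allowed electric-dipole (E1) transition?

(a)–(b): allowed.
(a)–(c): forbidden (ΔS, ΔJ).
(a)–(d): forbidden (parity, ΔS).
(b)–(c): forbidden (parity, ΔS, ΔL, ΔJ).
(b)–(d): forbidden (ΔS, ΔJ).
(c)–(d): allowed.
Allowed pairs: 2 of 6.

2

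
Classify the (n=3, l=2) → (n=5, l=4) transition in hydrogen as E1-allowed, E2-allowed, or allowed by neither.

E2

Δl = 4 − 2 = +2; l_i + l_f = 6.
E1 (Δl = ±1): not satisfied.
E2 (Δl = 0,±2, l_i+l_f ≥ 2): satisfied.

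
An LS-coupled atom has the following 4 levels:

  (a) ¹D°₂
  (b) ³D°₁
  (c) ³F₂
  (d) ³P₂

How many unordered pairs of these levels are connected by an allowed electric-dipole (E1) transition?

2

(a)–(b): forbidden (parity, ΔS).
(a)–(c): forbidden (ΔS).
(a)–(d): forbidden (ΔS).
(b)–(c): allowed.
(b)–(d): allowed.
(c)–(d): forbidden (parity, ΔL).
Allowed pairs: 2 of 6.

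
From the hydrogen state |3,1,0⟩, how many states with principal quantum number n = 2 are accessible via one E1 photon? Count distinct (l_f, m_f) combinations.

1

E1 requires Δl = ±1, so l_f ∈ {0, 2}; with 0 ≤ l_f ≤ n_f−1 = 1, the allowed l_f values are {0}.
For l_f = 0: m_f ∈ {m_i−1, m_i, m_i+1} ∩ [−0, 0] = {0} → 1 state.
Total: 1.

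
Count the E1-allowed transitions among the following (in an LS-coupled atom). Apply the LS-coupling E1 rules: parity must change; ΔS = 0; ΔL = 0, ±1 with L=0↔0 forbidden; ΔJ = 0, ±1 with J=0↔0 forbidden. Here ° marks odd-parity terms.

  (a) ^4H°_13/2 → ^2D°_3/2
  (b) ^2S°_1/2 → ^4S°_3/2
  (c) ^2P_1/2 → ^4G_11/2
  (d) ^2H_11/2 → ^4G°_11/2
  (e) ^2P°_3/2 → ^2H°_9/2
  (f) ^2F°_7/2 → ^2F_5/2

(a) forbidden (parity, ΔS, ΔL, ΔJ fail)
(b) forbidden (parity, ΔS, ΔL fail)
(c) forbidden (parity, ΔS, ΔL, ΔJ fail)
(d) forbidden (ΔS fails)
(e) forbidden (parity, ΔL, ΔJ fail)
(f) allowed
Total allowed: 1 of 6.

1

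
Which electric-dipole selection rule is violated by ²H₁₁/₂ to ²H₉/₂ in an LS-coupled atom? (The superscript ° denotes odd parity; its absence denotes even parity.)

parity

Reading off the term symbols: S 1/2→1/2, L 5→5, J 11/2→9/2, parity even→even.
Parity must change: even → even — fails.
ΔS = 0: S: 1/2 → 1/2 — ok.
ΔL = 0, ±1 (not L=0↔0): L: 5 → 5, ΔL = +0 — ok.
ΔJ = 0, ±1 (not J=0↔0): J: 11/2 → 9/2, ΔJ = -1 — ok.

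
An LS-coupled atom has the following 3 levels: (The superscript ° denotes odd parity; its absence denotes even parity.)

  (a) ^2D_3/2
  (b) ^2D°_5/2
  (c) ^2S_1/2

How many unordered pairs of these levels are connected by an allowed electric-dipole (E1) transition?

(a)–(b): allowed.
(a)–(c): forbidden (parity, ΔL).
(b)–(c): forbidden (ΔL, ΔJ).
Allowed pairs: 1 of 3.

1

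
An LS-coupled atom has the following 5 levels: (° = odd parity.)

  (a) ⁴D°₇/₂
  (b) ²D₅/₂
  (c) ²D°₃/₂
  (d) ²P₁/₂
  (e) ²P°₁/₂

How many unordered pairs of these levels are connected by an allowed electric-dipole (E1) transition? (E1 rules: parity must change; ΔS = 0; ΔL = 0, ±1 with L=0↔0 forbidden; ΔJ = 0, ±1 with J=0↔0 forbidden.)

3

(a)–(b): forbidden (ΔS).
(a)–(c): forbidden (parity, ΔS, ΔJ).
(a)–(d): forbidden (ΔS, ΔJ).
(a)–(e): forbidden (parity, ΔS, ΔJ).
(b)–(c): allowed.
(b)–(d): forbidden (parity, ΔJ).
(b)–(e): forbidden (ΔJ).
(c)–(d): allowed.
(c)–(e): forbidden (parity).
(d)–(e): allowed.
Allowed pairs: 3 of 10.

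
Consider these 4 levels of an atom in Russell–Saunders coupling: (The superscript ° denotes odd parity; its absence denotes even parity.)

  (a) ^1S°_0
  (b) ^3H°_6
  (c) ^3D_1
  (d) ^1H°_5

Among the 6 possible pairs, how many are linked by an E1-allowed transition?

(a)–(b): forbidden (parity, ΔS, ΔL, ΔJ).
(a)–(c): forbidden (ΔS, ΔL).
(a)–(d): forbidden (parity, ΔL, ΔJ).
(b)–(c): forbidden (ΔL, ΔJ).
(b)–(d): forbidden (parity, ΔS).
(c)–(d): forbidden (ΔS, ΔL, ΔJ).
Allowed pairs: 0 of 6.

0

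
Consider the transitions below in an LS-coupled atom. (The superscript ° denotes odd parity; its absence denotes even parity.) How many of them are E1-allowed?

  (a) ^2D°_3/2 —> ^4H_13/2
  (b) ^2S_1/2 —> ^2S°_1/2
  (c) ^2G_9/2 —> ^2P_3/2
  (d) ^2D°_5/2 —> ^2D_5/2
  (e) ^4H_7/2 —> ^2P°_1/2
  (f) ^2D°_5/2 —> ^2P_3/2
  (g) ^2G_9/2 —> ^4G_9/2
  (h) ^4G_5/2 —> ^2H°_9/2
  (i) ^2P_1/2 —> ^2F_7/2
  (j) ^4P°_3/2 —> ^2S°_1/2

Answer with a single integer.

2

(a) forbidden (ΔS, ΔL, ΔJ fail)
(b) forbidden (ΔL fails)
(c) forbidden (parity, ΔL, ΔJ fail)
(d) allowed
(e) forbidden (ΔS, ΔL, ΔJ fail)
(f) allowed
(g) forbidden (parity, ΔS fail)
(h) forbidden (ΔS, ΔJ fail)
(i) forbidden (parity, ΔL, ΔJ fail)
(j) forbidden (parity, ΔS fail)
Total allowed: 2 of 10.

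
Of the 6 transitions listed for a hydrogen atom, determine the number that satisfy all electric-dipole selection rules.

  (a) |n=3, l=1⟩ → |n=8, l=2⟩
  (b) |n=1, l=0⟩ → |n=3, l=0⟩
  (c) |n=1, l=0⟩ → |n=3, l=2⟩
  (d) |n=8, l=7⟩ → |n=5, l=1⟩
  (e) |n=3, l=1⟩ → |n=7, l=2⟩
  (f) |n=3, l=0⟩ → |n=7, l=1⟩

(a) allowed
(b) forbidden — Δl = +0 (E1 requires Δl = ±1)
(c) forbidden — Δl = +2 (E1 requires Δl = ±1)
(d) forbidden — Δl = -6 (E1 requires Δl = ±1)
(e) allowed
(f) allowed
Total allowed: 3 of 6.

3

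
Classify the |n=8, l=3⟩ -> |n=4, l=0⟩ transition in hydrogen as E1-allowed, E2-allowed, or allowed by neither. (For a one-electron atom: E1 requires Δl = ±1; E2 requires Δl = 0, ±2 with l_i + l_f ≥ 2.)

Δl = 0 − 3 = -3; l_i + l_f = 3.
E1 (Δl = ±1): not satisfied.
E2 (Δl = 0,±2, l_i+l_f ≥ 2): not satisfied.

neither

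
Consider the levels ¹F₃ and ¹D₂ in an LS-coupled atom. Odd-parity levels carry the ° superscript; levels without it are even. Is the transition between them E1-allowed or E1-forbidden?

Initial level: S=0, L=3, J=3, parity even. Final level: S=0, L=2, J=2, parity even.
Parity must change: even → even — ✗.
ΔS = 0: S: 0 → 0 — ✓.
ΔL = 0, ±1 (not L=0↔0): L: 3 → 2, ΔL = -1 — ✓.
ΔJ = 0, ±1 (not J=0↔0): J: 3 → 2, ΔJ = -1 — ✓.
Rule(s) violated: parity.

forbidden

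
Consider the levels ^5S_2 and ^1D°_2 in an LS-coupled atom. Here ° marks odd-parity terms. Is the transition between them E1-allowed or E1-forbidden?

forbidden

Parity must change: even → odd — passes.
ΔS = 0: S: 2 → 0 — fails.
ΔL = 0, ±1 (not L=0↔0): L: 0 → 2, ΔL = +2 — fails.
ΔJ = 0, ±1 (not J=0↔0): J: 2 → 2, ΔJ = +0 — passes.
Rule(s) violated: ΔS, ΔL.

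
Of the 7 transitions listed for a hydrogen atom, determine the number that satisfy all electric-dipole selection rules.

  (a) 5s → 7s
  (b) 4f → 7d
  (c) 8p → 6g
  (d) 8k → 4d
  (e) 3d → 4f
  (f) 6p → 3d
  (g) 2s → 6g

(a) forbidden — Δl = +0 (E1 requires Δl = ±1)
(b) allowed
(c) forbidden — Δl = +3 (E1 requires Δl = ±1)
(d) forbidden — Δl = -5 (E1 requires Δl = ±1)
(e) allowed
(f) allowed
(g) forbidden — Δl = +4 (E1 requires Δl = ±1)
Total allowed: 3 of 7.

3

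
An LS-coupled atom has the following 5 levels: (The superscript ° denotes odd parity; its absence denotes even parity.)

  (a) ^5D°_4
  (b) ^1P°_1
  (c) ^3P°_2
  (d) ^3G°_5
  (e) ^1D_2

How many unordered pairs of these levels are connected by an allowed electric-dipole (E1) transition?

(a)–(b): forbidden (parity, ΔS, ΔJ).
(a)–(c): forbidden (parity, ΔS, ΔJ).
(a)–(d): forbidden (parity, ΔS, ΔL).
(a)–(e): forbidden (ΔS, ΔJ).
(b)–(c): forbidden (parity, ΔS).
(b)–(d): forbidden (parity, ΔS, ΔL, ΔJ).
(b)–(e): allowed.
(c)–(d): forbidden (parity, ΔL, ΔJ).
(c)–(e): forbidden (ΔS).
(d)–(e): forbidden (ΔS, ΔL, ΔJ).
Allowed pairs: 1 of 10.

1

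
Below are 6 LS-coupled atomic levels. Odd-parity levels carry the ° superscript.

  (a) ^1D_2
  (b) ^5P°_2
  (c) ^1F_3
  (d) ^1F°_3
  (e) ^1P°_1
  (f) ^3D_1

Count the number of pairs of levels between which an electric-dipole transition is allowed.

(a)–(b): forbidden (ΔS).
(a)–(c): forbidden (parity).
(a)–(d): allowed.
(a)–(e): allowed.
(a)–(f): forbidden (parity, ΔS).
(b)–(c): forbidden (ΔS, ΔL).
(b)–(d): forbidden (parity, ΔS, ΔL).
(b)–(e): forbidden (parity, ΔS).
(b)–(f): forbidden (ΔS).
(c)–(d): allowed.
(c)–(e): forbidden (ΔL, ΔJ).
(c)–(f): forbidden (parity, ΔS, ΔJ).
(d)–(e): forbidden (parity, ΔL, ΔJ).
(d)–(f): forbidden (ΔS, ΔJ).
(e)–(f): forbidden (ΔS).
Allowed pairs: 3 of 15.

3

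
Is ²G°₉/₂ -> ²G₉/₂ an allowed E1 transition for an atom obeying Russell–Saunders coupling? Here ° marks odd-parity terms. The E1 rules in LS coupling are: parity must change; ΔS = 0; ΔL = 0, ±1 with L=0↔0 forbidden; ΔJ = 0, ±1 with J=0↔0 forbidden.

allowed

Initial level: S=1/2, L=4, J=9/2, parity odd. Final level: S=1/2, L=4, J=9/2, parity even.
Parity must change: odd → even — ok.
ΔS = 0: S: 1/2 → 1/2 — ok.
ΔL = 0, ±1 (not L=0↔0): L: 4 → 4, ΔL = +0 — ok.
ΔJ = 0, ±1 (not J=0↔0): J: 9/2 → 9/2, ΔJ = +0 — ok.
All four E1 rules are satisfied.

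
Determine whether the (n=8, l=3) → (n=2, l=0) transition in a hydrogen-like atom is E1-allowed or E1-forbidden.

forbidden

l: 3 → 0 (Δl = -3). Δl = ±1 ✗.
The transition is electric-dipole forbidden.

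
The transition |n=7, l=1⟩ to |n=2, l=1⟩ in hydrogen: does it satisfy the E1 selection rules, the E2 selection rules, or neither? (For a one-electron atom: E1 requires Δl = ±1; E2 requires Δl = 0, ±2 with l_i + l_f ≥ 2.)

E2

Δl = 1 − 1 = +0; l_i + l_f = 2.
E1 (Δl = ±1): not satisfied.
E2 (Δl = 0,±2, l_i+l_f ≥ 2): satisfied.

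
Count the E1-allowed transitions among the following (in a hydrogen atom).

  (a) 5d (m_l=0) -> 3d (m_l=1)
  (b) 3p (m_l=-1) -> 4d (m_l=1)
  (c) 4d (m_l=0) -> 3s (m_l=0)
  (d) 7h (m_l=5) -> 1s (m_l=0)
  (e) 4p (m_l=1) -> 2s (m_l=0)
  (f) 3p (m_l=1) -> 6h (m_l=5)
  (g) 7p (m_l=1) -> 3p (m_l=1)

(a) forbidden — Δl = +0 (E1 requires Δl = ±1)
(b) forbidden — Δm_l = +2 (E1 requires Δm_l = 0, ±1)
(c) forbidden — Δl = -2 (E1 requires Δl = ±1)
(d) forbidden — Δl = -5 (E1 requires Δl = ±1); Δm_l = -5 (E1 requires Δm_l = 0, ±1)
(e) allowed
(f) forbidden — Δl = +4 (E1 requires Δl = ±1); Δm_l = +4 (E1 requires Δm_l = 0, ±1)
(g) forbidden — Δl = +0 (E1 requires Δl = ±1)
Total allowed: 1 of 7.

1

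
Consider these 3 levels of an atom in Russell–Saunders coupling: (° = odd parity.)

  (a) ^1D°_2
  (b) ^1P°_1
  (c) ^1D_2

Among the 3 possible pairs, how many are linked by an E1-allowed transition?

2

(a)–(b): forbidden (parity).
(a)–(c): allowed.
(b)–(c): allowed.
Allowed pairs: 2 of 3.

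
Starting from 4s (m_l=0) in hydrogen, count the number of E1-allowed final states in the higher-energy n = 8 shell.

3

E1 requires Δl = ±1, so l_f ∈ {-1, 1}; with 0 ≤ l_f ≤ n_f−1 = 7, the allowed l_f values are {1}.
For l_f = 1: m_f ∈ {m_i−1, m_i, m_i+1} ∩ [−1, 1] = {-1, 0, 1} → 3 states.
Total: 3.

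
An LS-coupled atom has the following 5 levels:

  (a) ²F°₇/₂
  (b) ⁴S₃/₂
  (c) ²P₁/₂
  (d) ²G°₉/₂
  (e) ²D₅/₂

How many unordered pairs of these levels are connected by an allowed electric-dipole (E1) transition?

(a)–(b): forbidden (ΔS, ΔL, ΔJ).
(a)–(c): forbidden (ΔL, ΔJ).
(a)–(d): forbidden (parity).
(a)–(e): allowed.
(b)–(c): forbidden (parity, ΔS).
(b)–(d): forbidden (ΔS, ΔL, ΔJ).
(b)–(e): forbidden (parity, ΔS, ΔL).
(c)–(d): forbidden (ΔL, ΔJ).
(c)–(e): forbidden (parity, ΔJ).
(d)–(e): forbidden (ΔL, ΔJ).
Allowed pairs: 1 of 10.

1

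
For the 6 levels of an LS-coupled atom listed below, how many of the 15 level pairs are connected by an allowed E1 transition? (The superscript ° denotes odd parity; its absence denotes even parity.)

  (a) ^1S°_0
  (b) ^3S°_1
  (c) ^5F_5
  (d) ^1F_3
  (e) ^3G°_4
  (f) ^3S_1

0

(a)–(b): forbidden (parity, ΔS, ΔL).
(a)–(c): forbidden (ΔS, ΔL, ΔJ).
(a)–(d): forbidden (ΔL, ΔJ).
(a)–(e): forbidden (parity, ΔS, ΔL, ΔJ).
(a)–(f): forbidden (ΔS, ΔL).
(b)–(c): forbidden (ΔS, ΔL, ΔJ).
(b)–(d): forbidden (ΔS, ΔL, ΔJ).
(b)–(e): forbidden (parity, ΔL, ΔJ).
(b)–(f): forbidden (ΔL).
(c)–(d): forbidden (parity, ΔS, ΔJ).
(c)–(e): forbidden (ΔS).
(c)–(f): forbidden (parity, ΔS, ΔL, ΔJ).
(d)–(e): forbidden (ΔS).
(d)–(f): forbidden (parity, ΔS, ΔL, ΔJ).
(e)–(f): forbidden (ΔL, ΔJ).
Allowed pairs: 0 of 15.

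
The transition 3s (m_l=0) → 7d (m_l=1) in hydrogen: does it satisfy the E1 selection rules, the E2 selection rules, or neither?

Δl = 2 − 0 = +2; l_i + l_f = 2.
Δm_l = +1.
E1 (Δl = ±1, |Δm_l| ≤ 1): not satisfied.
E2 (Δl = 0,±2, l_i+l_f ≥ 2, |Δm_l| ≤ 2): satisfied.

E2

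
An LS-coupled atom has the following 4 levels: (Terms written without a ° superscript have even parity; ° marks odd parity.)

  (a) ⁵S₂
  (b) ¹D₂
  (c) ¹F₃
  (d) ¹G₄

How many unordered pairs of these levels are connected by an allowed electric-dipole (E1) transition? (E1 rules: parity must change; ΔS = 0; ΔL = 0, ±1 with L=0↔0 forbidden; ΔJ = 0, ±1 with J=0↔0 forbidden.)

(a)–(b): forbidden (parity, ΔS, ΔL).
(a)–(c): forbidden (parity, ΔS, ΔL).
(a)–(d): forbidden (parity, ΔS, ΔL, ΔJ).
(b)–(c): forbidden (parity).
(b)–(d): forbidden (parity, ΔL, ΔJ).
(c)–(d): forbidden (parity).
Allowed pairs: 0 of 6.

0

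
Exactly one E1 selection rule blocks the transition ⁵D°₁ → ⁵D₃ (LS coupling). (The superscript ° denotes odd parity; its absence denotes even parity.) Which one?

Initial level: S=2, L=2, J=1, parity odd. Final level: S=2, L=2, J=3, parity even.
ΔS = 0: S: 2 → 2 — ✓.
ΔJ = 0, ±1 (not J=0↔0): J: 1 → 3, ΔJ = +2 — ✗.
ΔL = 0, ±1 (not L=0↔0): L: 2 → 2, ΔL = +0 — ✓.
Parity must change: odd → even — ✓.

the ΔJ = 0, ±1 rule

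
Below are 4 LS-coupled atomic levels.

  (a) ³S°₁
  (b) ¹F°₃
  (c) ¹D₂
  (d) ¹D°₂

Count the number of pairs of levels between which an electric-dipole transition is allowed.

2

(a)–(b): forbidden (parity, ΔS, ΔL, ΔJ).
(a)–(c): forbidden (ΔS, ΔL).
(a)–(d): forbidden (parity, ΔS, ΔL).
(b)–(c): allowed.
(b)–(d): forbidden (parity).
(c)–(d): allowed.
Allowed pairs: 2 of 6.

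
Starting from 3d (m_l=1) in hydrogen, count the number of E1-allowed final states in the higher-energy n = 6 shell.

5

E1 requires Δl = ±1, so l_f ∈ {1, 3}; with 0 ≤ l_f ≤ n_f−1 = 5, the allowed l_f values are {1, 3}.
For l_f = 1: m_f ∈ {m_i−1, m_i, m_i+1} ∩ [−1, 1] = {0, 1} → 2 states.
For l_f = 3: m_f ∈ {m_i−1, m_i, m_i+1} ∩ [−3, 3] = {0, 1, 2} → 3 states.
Total: 5.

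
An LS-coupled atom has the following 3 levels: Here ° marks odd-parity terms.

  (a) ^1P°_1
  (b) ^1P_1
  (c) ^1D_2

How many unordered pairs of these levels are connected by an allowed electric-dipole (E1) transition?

(a)–(b): allowed.
(a)–(c): allowed.
(b)–(c): forbidden (parity).
Allowed pairs: 2 of 3.

2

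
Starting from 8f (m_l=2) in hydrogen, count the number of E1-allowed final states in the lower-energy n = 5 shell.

E1 requires Δl = ±1, so l_f ∈ {2, 4}; with 0 ≤ l_f ≤ n_f−1 = 4, the allowed l_f values are {2, 4}.
For l_f = 2: m_f ∈ {m_i−1, m_i, m_i+1} ∩ [−2, 2] = {1, 2} → 2 states.
For l_f = 4: m_f ∈ {m_i−1, m_i, m_i+1} ∩ [−4, 4] = {1, 2, 3} → 3 states.
Total: 5.

5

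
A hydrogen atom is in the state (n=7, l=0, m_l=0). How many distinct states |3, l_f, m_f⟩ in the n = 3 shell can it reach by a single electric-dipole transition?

E1 requires Δl = ±1, so l_f ∈ {-1, 1}; with 0 ≤ l_f ≤ n_f−1 = 2, the allowed l_f values are {1}.
For l_f = 1: m_f ∈ {m_i−1, m_i, m_i+1} ∩ [−1, 1] = {-1, 0, 1} → 3 states.
Total: 3.

3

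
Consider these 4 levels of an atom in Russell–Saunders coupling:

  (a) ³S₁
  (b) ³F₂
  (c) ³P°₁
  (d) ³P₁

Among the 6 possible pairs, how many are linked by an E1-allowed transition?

(a)–(b): forbidden (parity, ΔL).
(a)–(c): allowed.
(a)–(d): forbidden (parity).
(b)–(c): forbidden (ΔL).
(b)–(d): forbidden (parity, ΔL).
(c)–(d): allowed.
Allowed pairs: 2 of 6.

2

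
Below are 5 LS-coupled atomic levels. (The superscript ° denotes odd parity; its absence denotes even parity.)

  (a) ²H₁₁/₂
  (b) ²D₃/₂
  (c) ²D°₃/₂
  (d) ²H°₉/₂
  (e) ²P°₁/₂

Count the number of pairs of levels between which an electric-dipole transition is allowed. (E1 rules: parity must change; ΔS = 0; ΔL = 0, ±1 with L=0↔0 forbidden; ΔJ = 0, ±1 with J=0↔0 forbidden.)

3

(a)–(b): forbidden (parity, ΔL, ΔJ).
(a)–(c): forbidden (ΔL, ΔJ).
(a)–(d): allowed.
(a)–(e): forbidden (ΔL, ΔJ).
(b)–(c): allowed.
(b)–(d): forbidden (ΔL, ΔJ).
(b)–(e): allowed.
(c)–(d): forbidden (parity, ΔL, ΔJ).
(c)–(e): forbidden (parity).
(d)–(e): forbidden (parity, ΔL, ΔJ).
Allowed pairs: 3 of 10.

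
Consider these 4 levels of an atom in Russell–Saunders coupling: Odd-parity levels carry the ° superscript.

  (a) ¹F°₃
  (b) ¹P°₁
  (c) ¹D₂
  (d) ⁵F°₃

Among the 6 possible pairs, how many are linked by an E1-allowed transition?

2

(a)–(b): forbidden (parity, ΔL, ΔJ).
(a)–(c): allowed.
(a)–(d): forbidden (parity, ΔS).
(b)–(c): allowed.
(b)–(d): forbidden (parity, ΔS, ΔL, ΔJ).
(c)–(d): forbidden (ΔS).
Allowed pairs: 2 of 6.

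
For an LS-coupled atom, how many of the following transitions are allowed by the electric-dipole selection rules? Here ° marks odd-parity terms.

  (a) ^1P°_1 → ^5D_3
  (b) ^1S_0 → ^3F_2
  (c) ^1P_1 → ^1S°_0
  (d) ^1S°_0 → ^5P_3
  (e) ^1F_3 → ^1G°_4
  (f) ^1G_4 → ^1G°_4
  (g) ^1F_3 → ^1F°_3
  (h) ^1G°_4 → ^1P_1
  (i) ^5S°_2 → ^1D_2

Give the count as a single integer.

4

(a) forbidden (ΔS, ΔJ fail)
(b) forbidden (parity, ΔS, ΔL, ΔJ fail)
(c) allowed
(d) forbidden (ΔS, ΔJ fail)
(e) allowed
(f) allowed
(g) allowed
(h) forbidden (ΔL, ΔJ fail)
(i) forbidden (ΔS, ΔL fail)
Total allowed: 4 of 9.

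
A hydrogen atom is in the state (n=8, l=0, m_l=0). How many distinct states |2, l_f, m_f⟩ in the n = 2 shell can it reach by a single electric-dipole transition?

E1 requires Δl = ±1, so l_f ∈ {-1, 1}; with 0 ≤ l_f ≤ n_f−1 = 1, the allowed l_f values are {1}.
For l_f = 1: m_f ∈ {m_i−1, m_i, m_i+1} ∩ [−1, 1] = {-1, 0, 1} → 3 states.
Total: 3.

3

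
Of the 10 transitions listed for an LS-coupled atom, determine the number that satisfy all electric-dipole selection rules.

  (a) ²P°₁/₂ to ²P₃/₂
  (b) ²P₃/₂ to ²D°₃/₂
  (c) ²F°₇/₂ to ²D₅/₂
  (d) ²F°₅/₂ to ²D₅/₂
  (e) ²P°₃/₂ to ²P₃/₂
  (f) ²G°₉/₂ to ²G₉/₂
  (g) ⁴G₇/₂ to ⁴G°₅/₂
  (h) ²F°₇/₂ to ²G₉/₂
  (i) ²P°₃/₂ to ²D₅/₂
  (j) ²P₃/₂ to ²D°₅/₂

(a) allowed
(b) allowed
(c) allowed
(d) allowed
(e) allowed
(f) allowed
(g) allowed
(h) allowed
(i) allowed
(j) allowed
Total allowed: 10 of 10.

10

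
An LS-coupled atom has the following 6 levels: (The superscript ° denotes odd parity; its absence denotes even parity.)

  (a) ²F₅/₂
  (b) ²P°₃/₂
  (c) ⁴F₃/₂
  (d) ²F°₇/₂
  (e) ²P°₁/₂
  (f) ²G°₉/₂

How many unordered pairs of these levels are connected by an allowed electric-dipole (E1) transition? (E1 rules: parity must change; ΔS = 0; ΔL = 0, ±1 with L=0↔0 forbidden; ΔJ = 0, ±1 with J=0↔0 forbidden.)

1

(a)–(b): forbidden (ΔL).
(a)–(c): forbidden (parity, ΔS).
(a)–(d): allowed.
(a)–(e): forbidden (ΔL, ΔJ).
(a)–(f): forbidden (ΔJ).
(b)–(c): forbidden (ΔS, ΔL).
(b)–(d): forbidden (parity, ΔL, ΔJ).
(b)–(e): forbidden (parity).
(b)–(f): forbidden (parity, ΔL, ΔJ).
(c)–(d): forbidden (ΔS, ΔJ).
(c)–(e): forbidden (ΔS, ΔL).
(c)–(f): forbidden (ΔS, ΔJ).
(d)–(e): forbidden (parity, ΔL, ΔJ).
(d)–(f): forbidden (parity).
(e)–(f): forbidden (parity, ΔL, ΔJ).
Allowed pairs: 1 of 15.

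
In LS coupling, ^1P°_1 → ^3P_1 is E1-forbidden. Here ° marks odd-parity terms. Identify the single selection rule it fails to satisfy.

the ΔS = 0 rule

ΔL = 0, ±1 (not L=0↔0): L: 1 → 1, ΔL = +0 — passes.
Parity must change: odd → even — passes.
ΔS = 0: S: 0 → 1 — fails.
ΔJ = 0, ±1 (not J=0↔0): J: 1 → 1, ΔJ = +0 — passes.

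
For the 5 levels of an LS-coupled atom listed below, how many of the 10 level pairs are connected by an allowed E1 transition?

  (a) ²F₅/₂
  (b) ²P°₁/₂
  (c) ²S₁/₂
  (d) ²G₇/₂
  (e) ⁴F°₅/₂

1

(a)–(b): forbidden (ΔL, ΔJ).
(a)–(c): forbidden (parity, ΔL, ΔJ).
(a)–(d): forbidden (parity).
(a)–(e): forbidden (ΔS).
(b)–(c): allowed.
(b)–(d): forbidden (ΔL, ΔJ).
(b)–(e): forbidden (parity, ΔS, ΔL, ΔJ).
(c)–(d): forbidden (parity, ΔL, ΔJ).
(c)–(e): forbidden (ΔS, ΔL, ΔJ).
(d)–(e): forbidden (ΔS).
Allowed pairs: 1 of 10.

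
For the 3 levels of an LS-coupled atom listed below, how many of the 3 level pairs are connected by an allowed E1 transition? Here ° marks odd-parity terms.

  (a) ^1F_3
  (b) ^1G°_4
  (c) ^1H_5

2

(a)–(b): allowed.
(a)–(c): forbidden (parity, ΔL, ΔJ).
(b)–(c): allowed.
Allowed pairs: 2 of 3.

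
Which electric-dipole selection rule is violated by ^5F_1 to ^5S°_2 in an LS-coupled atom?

Parity must change: even → odd — ✓.
ΔS = 0: S: 2 → 2 — ✓.
ΔL = 0, ±1 (not L=0↔0): L: 3 → 0, ΔL = -3 — ✗.
ΔJ = 0, ±1 (not J=0↔0): J: 1 → 2, ΔJ = +1 — ✓.

the ΔL = 0, ±1 rule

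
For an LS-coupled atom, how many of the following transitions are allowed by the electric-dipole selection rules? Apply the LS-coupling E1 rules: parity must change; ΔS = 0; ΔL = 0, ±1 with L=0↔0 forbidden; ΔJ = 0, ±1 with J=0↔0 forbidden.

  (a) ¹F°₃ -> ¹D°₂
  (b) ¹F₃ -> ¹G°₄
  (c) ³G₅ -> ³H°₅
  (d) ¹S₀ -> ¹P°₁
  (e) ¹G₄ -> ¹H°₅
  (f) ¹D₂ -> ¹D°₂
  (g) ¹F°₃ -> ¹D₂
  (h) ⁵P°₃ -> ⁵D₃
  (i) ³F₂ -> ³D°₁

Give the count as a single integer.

(a) forbidden (parity fails)
(b) allowed
(c) allowed
(d) allowed
(e) allowed
(f) allowed
(g) allowed
(h) allowed
(i) allowed
Total allowed: 8 of 9.

8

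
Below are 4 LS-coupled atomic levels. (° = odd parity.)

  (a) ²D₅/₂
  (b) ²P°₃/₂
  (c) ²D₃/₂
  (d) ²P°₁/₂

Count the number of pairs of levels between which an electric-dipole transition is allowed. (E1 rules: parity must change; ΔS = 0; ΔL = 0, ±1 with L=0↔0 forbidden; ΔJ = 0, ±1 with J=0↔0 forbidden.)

(a)–(b): allowed.
(a)–(c): forbidden (parity).
(a)–(d): forbidden (ΔJ).
(b)–(c): allowed.
(b)–(d): forbidden (parity).
(c)–(d): allowed.
Allowed pairs: 3 of 6.

3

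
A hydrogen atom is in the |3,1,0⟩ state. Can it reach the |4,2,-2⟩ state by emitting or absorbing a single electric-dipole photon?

Δl = 2 − 1 = +1; the E1 rule Δl = ±1 is ✓.
Δm_l = -2 − (0) = -2. E1 requires Δm_l = 0, ±1: ✗.
The transition is electric-dipole forbidden.

forbidden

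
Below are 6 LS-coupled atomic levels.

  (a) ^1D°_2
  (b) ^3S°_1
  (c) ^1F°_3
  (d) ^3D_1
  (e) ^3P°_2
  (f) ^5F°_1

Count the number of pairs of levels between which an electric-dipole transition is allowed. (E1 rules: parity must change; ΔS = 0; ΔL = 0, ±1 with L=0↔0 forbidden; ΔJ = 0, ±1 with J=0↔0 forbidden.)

1

(a)–(b): forbidden (parity, ΔS, ΔL).
(a)–(c): forbidden (parity).
(a)–(d): forbidden (ΔS).
(a)–(e): forbidden (parity, ΔS).
(a)–(f): forbidden (parity, ΔS).
(b)–(c): forbidden (parity, ΔS, ΔL, ΔJ).
(b)–(d): forbidden (ΔL).
(b)–(e): forbidden (parity).
(b)–(f): forbidden (parity, ΔS, ΔL).
(c)–(d): forbidden (ΔS, ΔJ).
(c)–(e): forbidden (parity, ΔS, ΔL).
(c)–(f): forbidden (parity, ΔS, ΔJ).
(d)–(e): allowed.
(d)–(f): forbidden (ΔS).
(e)–(f): forbidden (parity, ΔS, ΔL).
Allowed pairs: 1 of 15.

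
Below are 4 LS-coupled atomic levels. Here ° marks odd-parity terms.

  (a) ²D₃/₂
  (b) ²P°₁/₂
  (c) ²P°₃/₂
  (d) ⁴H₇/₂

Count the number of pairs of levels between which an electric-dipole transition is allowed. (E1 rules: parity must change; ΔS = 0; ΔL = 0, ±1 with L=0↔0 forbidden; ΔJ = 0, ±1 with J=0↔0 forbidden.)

(a)–(b): allowed.
(a)–(c): allowed.
(a)–(d): forbidden (parity, ΔS, ΔL, ΔJ).
(b)–(c): forbidden (parity).
(b)–(d): forbidden (ΔS, ΔL, ΔJ).
(c)–(d): forbidden (ΔS, ΔL, ΔJ).
Allowed pairs: 2 of 6.

2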